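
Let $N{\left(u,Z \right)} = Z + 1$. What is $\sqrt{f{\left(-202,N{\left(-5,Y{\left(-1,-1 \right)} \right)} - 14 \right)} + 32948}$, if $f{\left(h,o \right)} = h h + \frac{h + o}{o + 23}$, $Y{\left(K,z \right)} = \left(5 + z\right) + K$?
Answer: $\frac{2 \sqrt{3115333}}{13} \approx 271.54$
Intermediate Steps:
$Y{\left(K,z \right)} = 5 + K + z$
$N{\left(u,Z \right)} = 1 + Z$
$f{\left(h,o \right)} = h^{2} + \frac{h + o}{23 + o}$
$\sqrt{f{\left(-202,N{\left(-5,Y{\left(-1,-1 \right)} \right)} - 14 \right)} + 32948} = \sqrt{\frac{-202 + \left(\left(1 - -3\right) - 14\right) + 23 \left(-202\right)^{2} + \left(\left(1 - -3\right) - 14\right) \left(-202\right)^{2}}{23 + \left(\left(1 - -3\right) - 14\right)} + 32948} = \sqrt{\frac{-202 + \left(\left(1 + 3\right) - 14\right) + 23 \cdot 40804 + \left(\left(1 + 3\right) - 14\right) 40804}{23 + \left(\left(1 + 3\right) - 14\right)} + 32948} = \sqrt{\frac{-202 + \left(4 - 14\right) + 938492 + \left(4 - 14\right) 40804}{23 + \left(4 - 14\right)} + 32948} = \sqrt{\frac{-202 - 10 + 938492 - 408040}{23 - 10} + 32948} = \sqrt{\frac{-202 - 10 + 938492 - 408040}{13} + 32948} = \sqrt{\frac{1}{13} \cdot 530240 + 32948} = \sqrt{\frac{530240}{13} + 32948} = \sqrt{\frac{958564}{13}} = \frac{2 \sqrt{3115333}}{13}$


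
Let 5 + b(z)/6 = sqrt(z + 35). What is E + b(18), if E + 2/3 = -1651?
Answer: -5045/3 + 6*sqrt(53) ≈ -1638.0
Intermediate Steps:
E = -4955/3 (E = -2/3 - 1651 = -4955/3 ≈ -1651.7)
b(z) = -30 + 6*sqrt(35 + z) (b(z) = -30 + 6*sqrt(z + 35) = -30 + 6*sqrt(35 + z))
E + b(18) = -4955/3 + (-30 + 6*sqrt(35 + 18)) = -4955/3 + (-30 + 6*sqrt(53)) = -5045/3 + 6*sqrt(53)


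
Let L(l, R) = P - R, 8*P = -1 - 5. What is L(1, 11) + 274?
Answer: 1049/4 ≈ 262.25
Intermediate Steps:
P = -¾ (P = (-1 - 5)/8 = (⅛)*(-6) = -¾ ≈ -0.75000)
L(l, R) = -¾ - R
L(1, 11) + 274 = (-¾ - 1*11) + 274 = (-¾ - 11) + 274 = -47/4 + 274 = 1049/4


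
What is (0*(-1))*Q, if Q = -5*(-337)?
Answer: 0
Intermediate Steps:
Q = 1685
(0*(-1))*Q = (0*(-1))*1685 = 0*1685 = 0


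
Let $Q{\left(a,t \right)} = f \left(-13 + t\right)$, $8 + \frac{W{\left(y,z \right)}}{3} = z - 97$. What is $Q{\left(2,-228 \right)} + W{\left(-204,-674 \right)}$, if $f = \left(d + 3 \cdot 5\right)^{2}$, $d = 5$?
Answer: $-98737$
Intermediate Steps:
$f = 400$ ($f = \left(5 + 3 \cdot 5\right)^{2} = \left(5 + 15\right)^{2} = 20^{2} = 400$)
$W{\left(y,z \right)} = -315 + 3 z$ ($W{\left(y,z \right)} = -24 + 3 \left(z - 97\right) = -24 + 3 \left(-97 + z\right) = -24 + \left(-291 + 3 z\right) = -315 + 3 z$)
$Q{\left(a,t \right)} = -5200 + 400 t$ ($Q{\left(a,t \right)} = 400 \left(-13 + t\right) = -5200 + 400 t$)
$Q{\left(2,-228 \right)} + W{\left(-204,-674 \right)} = \left(-5200 + 400 \left(-228\right)\right) + \left(-315 + 3 \left(-674\right)\right) = \left(-5200 - 91200\right) - 2337 = -96400 - 2337 = -98737$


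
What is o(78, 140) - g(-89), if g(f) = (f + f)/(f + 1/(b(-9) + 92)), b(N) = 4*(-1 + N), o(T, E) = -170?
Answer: -795846/4627 ≈ -172.00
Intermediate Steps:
b(N) = -4 + 4*N
g(f) = 2*f/(1/52 + f) (g(f) = (f + f)/(f + 1/((-4 + 4*(-9)) + 92)) = (2*f)/(f + 1/((-4 - 36) + 92)) = (2*f)/(f + 1/(-40 + 92)) = (2*f)/(f + 1/52) = (2*f)/(1/52 + f) = 2*f/(1/52 + f))
o(78, 140) - g(-89) = -170 - 104*(-89)/(1 + 52*(-89)) = -170 - 104*(-89)/(1 - 4628) = -170 - 104*(-89)/(-4627) = -170 - 104*(-89)*(-1)/4627 = -170 - 1*9256/4627 = -170 - 9256/4627 = -795846/4627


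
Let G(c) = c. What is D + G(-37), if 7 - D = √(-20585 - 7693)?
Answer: -30 - 3*I*√3142 ≈ -30.0 - 168.16*I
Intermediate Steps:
D = 7 - 3*I*√3142 (D = 7 - √(-20585 - 7693) = 7 - √(-28278) = 7 - 3*I*√3142 ≈ 7.0 - 168.16*I)
D + G(-37) = (7 - 3*I*√3142) - 37 = -30 - 3*I*√3142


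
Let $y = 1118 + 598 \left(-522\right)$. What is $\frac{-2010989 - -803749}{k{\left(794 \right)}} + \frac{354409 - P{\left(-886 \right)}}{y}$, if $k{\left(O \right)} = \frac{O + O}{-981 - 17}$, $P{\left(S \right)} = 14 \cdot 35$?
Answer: $\frac{93686489516597}{123482086} \approx 7.5871 \cdot 10^{5}$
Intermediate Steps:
$P{\left(S \right)} = 490$
$y = -311038$ ($y = 1118 - 312156 = -311038$)
$k{\left(O \right)} = - \frac{O}{499}$ ($k{\left(O \right)} = \frac{2 O}{-998} = 2 O \left(- \frac{1}{998}\right) = - \frac{O}{499}$)
$\frac{-2010989 - -803749}{k{\left(794 \right)}} + \frac{354409 - P{\left(-886 \right)}}{y} = \frac{-2010989 - -803749}{\left(- \frac{1}{499}\right) 794} + \frac{354409 - 490}{-311038} = \frac{-2010989 + 803749}{- \frac{794}{499}} + \left(354409 - 490\right) \left(- \frac{1}{311038}\right) = \left(-1207240\right) \left(- \frac{499}{794}\right) + 353919 \left(- \frac{1}{311038}\right) = \frac{301206380}{397} - \frac{353919}{311038} = \frac{93686489516597}{123482086}$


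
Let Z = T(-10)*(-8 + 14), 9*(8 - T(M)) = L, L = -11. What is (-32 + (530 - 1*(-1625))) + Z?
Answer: 6535/3 ≈ 2178.3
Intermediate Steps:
T(M) = 83/9 (T(M) = 8 - 1/9*(-11) = 8 + 11/9 = 83/9)
Z = 166/3 (Z = 83*(-8 + 14)/9 = (83/9)*6 = 166/3 ≈ 55.333)
(-32 + (530 - 1*(-1625))) + Z = (-32 + (530 - 1*(-1625))) + 166/3 = (-32 + (530 + 1625)) + 166/3 = (-32 + 2155) + 166/3 = 2123 + 166/3 = 6535/3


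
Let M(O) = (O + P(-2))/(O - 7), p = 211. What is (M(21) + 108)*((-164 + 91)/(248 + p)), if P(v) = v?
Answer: -111763/6426 ≈ -17.392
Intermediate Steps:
M(O) = (-2 + O)/(-7 + O) (M(O) = (O - 2)/(O - 7) = (-2 + O)/(-7 + O))
(M(21) + 108)*((-164 + 91)/(248 + p)) = ((-2 + 21)/(-7 + 21) + 108)*((-164 + 91)/(248 + 211)) = (19/14 + 108)*(-73/459) = (1531/14)*(-73/459) = -111763/6426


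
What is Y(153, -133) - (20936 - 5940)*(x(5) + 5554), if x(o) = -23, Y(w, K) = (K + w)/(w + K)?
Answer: -82942875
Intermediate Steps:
Y(w, K) = 1 (Y(w, K) = (K + w)/(K + w) = 1)
Y(153, -133) - (20936 - 5940)*(x(5) + 5554) = 1 - (20936 - 5940)*(-23 + 5554) = 1 - 14996*5531 = 1 - 1*82942876 = 1 - 82942876 = -82942875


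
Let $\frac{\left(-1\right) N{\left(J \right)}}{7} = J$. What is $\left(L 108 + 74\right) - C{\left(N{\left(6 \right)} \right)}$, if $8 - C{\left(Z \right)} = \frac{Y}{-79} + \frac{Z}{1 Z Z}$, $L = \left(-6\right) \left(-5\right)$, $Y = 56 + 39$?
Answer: $\frac{10965239}{3318} \approx 3304.8$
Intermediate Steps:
$Y = 95$
$N{\left(J \right)} = - 7 J$
$L = 30$
$C{\left(Z \right)} = \frac{727}{79} - \frac{1}{Z}$ ($C{\left(Z \right)} = 8 - \left(\frac{95}{-79} + \frac{Z}{1 Z Z}\right) = 8 - \left(95 \left(- \frac{1}{79}\right) + \frac{Z}{Z Z}\right) = 8 - \left(- \frac{95}{79} + \frac{Z}{Z^{2}}\right) = 8 - \left(- \frac{95}{79} + \frac{1}{Z}\right) = 8 + \left(\frac{95}{79} - \frac{1}{Z}\right) = \frac{727}{79} - \frac{1}{Z}$)
$\left(L 108 + 74\right) - C{\left(N{\left(6 \right)} \right)} = \left(30 \cdot 108 + 74\right) - \left(\frac{727}{79} - \frac{1}{\left(-7\right) 6}\right) = \left(3240 + 74\right) - \left(\frac{727}{79} - \frac{1}{-42}\right) = 3314 - \left(\frac{727}{79} - - \frac{1}{42}\right) = 3314 - \left(\frac{727}{79} + \frac{1}{42}\right) = 3314 - \frac{30613}{3318} = \frac{10965239}{3318}$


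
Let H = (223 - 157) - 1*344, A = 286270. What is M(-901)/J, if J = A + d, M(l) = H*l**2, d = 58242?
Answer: -112840339/172256 ≈ -655.07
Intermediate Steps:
H = -278 (H = 66 - 344 = -278)
M(l) = -278*l**2
J = 344512 (J = 286270 + 58242 = 344512)
M(-901)/J = -278*(-901)**2/344512 = -278*811801*(1/344512) = -225680678*1/344512 = -112840339/172256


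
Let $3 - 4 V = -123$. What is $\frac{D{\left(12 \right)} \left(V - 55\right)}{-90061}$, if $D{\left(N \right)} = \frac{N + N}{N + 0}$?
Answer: $\frac{47}{90061} \approx 0.00052187$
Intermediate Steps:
$V = \frac{63}{2}$ ($V = \frac{3}{4} - - \frac{123}{4} = \frac{3}{4} + \frac{123}{4} = \frac{63}{2} \approx 31.5$)
$D{\left(N \right)} = 2$ ($D{\left(N \right)} = \frac{2 N}{N} = 2$)
$\frac{D{\left(12 \right)} \left(V - 55\right)}{-90061} = \frac{2 \left(\frac{63}{2} - 55\right)}{-90061} = 2 \left(- \frac{47}{2}\right) \left(- \frac{1}{90061}\right) = \left(-47\right) \left(- \frac{1}{90061}\right) = \frac{47}{90061}$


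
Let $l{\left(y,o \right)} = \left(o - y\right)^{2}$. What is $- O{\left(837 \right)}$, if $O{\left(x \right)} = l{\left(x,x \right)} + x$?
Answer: $-837$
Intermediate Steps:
$O{\left(x \right)} = x$ ($O{\left(x \right)} = \left(x - x\right)^{2} + x = 0^{2} + x = 0 + x = x$)
$- O{\left(837 \right)} = \left(-1\right) 837 = -837$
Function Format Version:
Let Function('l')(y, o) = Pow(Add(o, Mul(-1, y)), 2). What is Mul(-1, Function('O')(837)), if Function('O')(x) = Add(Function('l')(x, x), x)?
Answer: -837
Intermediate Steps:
Function('O')(x) = x (Function('O')(x) = Add(Pow(Add(x, Mul(-1, x)), 2), x) = Add(Pow(0, 2), x) = Add(0, x) = x)
Mul(-1, Function('O')(837)) = Mul(-1, 837) = -837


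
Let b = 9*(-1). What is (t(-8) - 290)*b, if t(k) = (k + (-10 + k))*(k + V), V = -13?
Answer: -2304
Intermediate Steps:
b = -9
t(k) = (-13 + k)*(-10 + 2*k) (t(k) = (k + (-10 + k))*(k - 13) = (-10 + 2*k)*(-13 + k) = (-13 + k)*(-10 + 2*k))
(t(-8) - 290)*b = ((130 - 36*(-8) + 2*(-8)**2) - 290)*(-9) = ((130 + 288 + 2*64) - 290)*(-9) = ((130 + 288 + 128) - 290)*(-9) = (546 - 290)*(-9) = 256*(-9) = -2304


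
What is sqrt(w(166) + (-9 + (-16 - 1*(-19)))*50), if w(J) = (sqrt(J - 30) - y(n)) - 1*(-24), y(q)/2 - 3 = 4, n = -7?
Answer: sqrt(-290 + 2*sqrt(34)) ≈ 16.683*I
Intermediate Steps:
y(q) = 14 (y(q) = 6 + 2*4 = 6 + 8 = 14)
w(J) = 10 + sqrt(-30 + J) (w(J) = (sqrt(J - 30) - 1*14) - 1*(-24) = (sqrt(-30 + J) - 14) + 24 = (-14 + sqrt(-30 + J)) + 24 = 10 + sqrt(-30 + J))
sqrt(w(166) + (-9 + (-16 - 1*(-19)))*50) = sqrt((10 + sqrt(-30 + 166)) + (-9 + (-16 - 1*(-19)))*50) = sqrt((10 + sqrt(136)) + (-9 + (-16 + 19))*50) = sqrt((10 + 2*sqrt(34)) + (-9 + 3)*50) = sqrt((10 + 2*sqrt(34)) - 6*50) = sqrt((10 + 2*sqrt(34)) - 300) = sqrt(-290 + 2*sqrt(34))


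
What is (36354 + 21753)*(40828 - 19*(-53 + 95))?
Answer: 2326023210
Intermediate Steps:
(36354 + 21753)*(40828 - 19*(-53 + 95)) = 58107*(40828 - 19*42) = 58107*(40828 - 798) = 58107*40030 = 2326023210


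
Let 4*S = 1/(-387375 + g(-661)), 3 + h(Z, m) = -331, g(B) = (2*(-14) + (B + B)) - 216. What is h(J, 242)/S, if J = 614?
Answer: 519625176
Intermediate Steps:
g(B) = -244 + 2*B (g(B) = (-28 + 2*B) - 216 = -244 + 2*B)
h(Z, m) = -334 (h(Z, m) = -3 - 331 = -334)
S = -1/1555764 (S = 1/(4*(-387375 + (-244 + 2*(-661)))) = 1/(4*(-387375 + (-244 - 1322))) = 1/(4*(-387375 - 1566)) = (¼)/(-388941) = (¼)*(-1/388941) = -1/1555764 ≈ -6.4277e-7)
h(J, 242)/S = -334/(-1/1555764) = -334*(-1555764) = 519625176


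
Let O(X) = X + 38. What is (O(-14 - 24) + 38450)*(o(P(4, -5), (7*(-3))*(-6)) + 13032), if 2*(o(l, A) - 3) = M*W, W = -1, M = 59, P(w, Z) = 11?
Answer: 500061475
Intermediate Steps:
O(X) = 38 + X
o(l, A) = -53/2 (o(l, A) = 3 + (59*(-1))/2 = 3 + (½)*(-59) = 3 - 59/2 = -53/2)
(O(-14 - 24) + 38450)*(o(P(4, -5), (7*(-3))*(-6)) + 13032) = ((38 + (-14 - 24)) + 38450)*(-53/2 + 13032) = ((38 - 38) + 38450)*(26011/2) = (0 + 38450)*(26011/2) = 38450*(26011/2) = 500061475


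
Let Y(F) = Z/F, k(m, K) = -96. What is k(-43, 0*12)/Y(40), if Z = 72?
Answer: -160/3 ≈ -53.333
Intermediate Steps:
Y(F) = 72/F
k(-43, 0*12)/Y(40) = -96/(72/40) = -96/(72*(1/40)) = -96/9/5 = -96*5/9 = -160/3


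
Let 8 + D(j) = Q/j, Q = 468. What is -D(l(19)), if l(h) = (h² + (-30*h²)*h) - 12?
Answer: 1643836/205421 ≈ 8.0023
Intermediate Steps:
l(h) = -12 + h² - 30*h³ (l(h) = (h² - 30*h³) - 12 = -12 + h² - 30*h³)
D(j) = -8 + 468/j
-D(l(19)) = -(-8 + 468/(-12 + 19² - 30*19³)) = -(-8 + 468/(-12 + 361 - 30*6859)) = -(-8 + 468/(-12 + 361 - 205770)) = -(-8 + 468/(-205421)) = -(-8 + 468*(-1/205421)) = -(-8 - 468/205421) = -1*(-1643836/205421) = 1643836/205421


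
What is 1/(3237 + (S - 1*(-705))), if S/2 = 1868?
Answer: 1/7678 ≈ 0.00013024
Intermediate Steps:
S = 3736 (S = 2*1868 = 3736)
1/(3237 + (S - 1*(-705))) = 1/(3237 + (3736 - 1*(-705))) = 1/(3237 + (3736 + 705)) = 1/(3237 + 4441) = 1/7678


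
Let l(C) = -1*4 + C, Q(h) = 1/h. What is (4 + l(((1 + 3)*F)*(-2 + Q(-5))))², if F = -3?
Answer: 17424/25 ≈ 696.96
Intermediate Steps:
l(C) = -4 + C
(4 + l(((1 + 3)*F)*(-2 + Q(-5))))² = (4 + (-4 + ((1 + 3)*(-3))*(-2 + 1/(-5))))² = (4 + (-4 + (4*(-3))*(-2 - ⅕)))² = (4 + (-4 - 12*(-11/5)))² = (4 + (-4 + 132/5))² = (4 + 112/5)² = (132/5)² = 17424/25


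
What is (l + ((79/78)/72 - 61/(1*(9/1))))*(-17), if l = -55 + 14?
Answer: 4560097/5616 ≈ 811.98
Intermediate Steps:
l = -41
(l + ((79/78)/72 - 61/(1*(9/1))))*(-17) = (-41 + ((79/78)/72 - 61/(1*(9/1))))*(-17) = (-41 + ((79*(1/78))*(1/72) - 61/(1*(9*1))))*(-17) = (-41 + ((79/78)*(1/72) - 61/(1*9)))*(-17) = (-41 + (79/5616 - 61/9))*(-17) = (-41 - 37985/5616)*(-17) = -268241/5616*(-17) = 4560097/5616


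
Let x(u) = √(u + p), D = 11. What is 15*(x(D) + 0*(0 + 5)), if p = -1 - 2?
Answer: 30*√2 ≈ 42.426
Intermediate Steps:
p = -3
x(u) = √(-3 + u) (x(u) = √(u - 3) = √(-3 + u))
15*(x(D) + 0*(0 + 5)) = 15*(√(-3 + 11) + 0*(0 + 5)) = 15*(√8 + 0*5) = 15*(2*√2 + 0) = 15*(2*√2) = 30*√2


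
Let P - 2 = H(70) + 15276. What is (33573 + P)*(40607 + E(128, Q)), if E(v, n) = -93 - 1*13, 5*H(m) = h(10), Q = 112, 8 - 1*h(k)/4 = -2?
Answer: 1978838359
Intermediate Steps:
h(k) = 40 (h(k) = 32 - 4*(-2) = 32 + 8 = 40)
H(m) = 8 (H(m) = (1/5)*40 = 8)
E(v, n) = -106 (E(v, n) = -93 - 13 = -106)
P = 15286 (P = 2 + (8 + 15276) = 2 + 15284 = 15286)
(33573 + P)*(40607 + E(128, Q)) = (33573 + 15286)*(40607 - 106) = 48859*40501 = 1978838359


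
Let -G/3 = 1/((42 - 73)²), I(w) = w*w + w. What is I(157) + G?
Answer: 23838563/961 ≈ 24806.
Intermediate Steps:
I(w) = w + w² (I(w) = w² + w = w + w²)
G = -3/961 (G = -3/(42 - 73)² = -3/((-31)²) = -3/961 ≈ -0.0031217)
I(157) + G = 157*(1 + 157) - 3/961 = 157*158 - 3/961 = 24806 - 3/961 = 23838563/961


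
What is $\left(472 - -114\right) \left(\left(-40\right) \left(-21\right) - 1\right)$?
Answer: $491654$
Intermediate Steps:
$\left(472 - -114\right) \left(\left(-40\right) \left(-21\right) - 1\right) = \left(472 + 114\right) \left(840 - 1\right) = 586 \cdot 839 = 491654$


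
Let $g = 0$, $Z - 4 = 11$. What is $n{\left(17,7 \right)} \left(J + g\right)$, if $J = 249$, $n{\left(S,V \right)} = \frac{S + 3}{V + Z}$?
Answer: $\frac{2490}{11} \approx 226.36$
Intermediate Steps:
$Z = 15$ ($Z = 4 + 11 = 15$)
$n{\left(S,V \right)} = \frac{3 + S}{15 + V}$ ($n{\left(S,V \right)} = \frac{S + 3}{V + 15} = \frac{3 + S}{15 + V}$)
$n{\left(17,7 \right)} \left(J + g\right) = \frac{3 + 17}{15 + 7} \left(249 + 0\right) = \frac{1}{22} \cdot 20 \cdot 249 = \frac{10}{11} \cdot 249 = \frac{2490}{11}$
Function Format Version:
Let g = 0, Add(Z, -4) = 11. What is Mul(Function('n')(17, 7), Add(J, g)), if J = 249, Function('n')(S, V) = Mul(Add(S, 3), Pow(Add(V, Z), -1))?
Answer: Rational(2490, 11) ≈ 226.36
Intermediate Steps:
Z = 15 (Z = Add(4, 11) = 15)
Function('n')(S, V) = Mul(Pow(Add(15, V), -1), Add(3, S)) (Function('n')(S, V) = Mul(Add(S, 3), Pow(Add(V, 15), -1)) = Mul(Add(3, S), Pow(Add(15, V), -1)) = Mul(Pow(Add(15, V), -1), Add(3, S)))
Mul(Function('n')(17, 7), Add(J, g)) = Mul(Mul(Pow(Add(15, 7), -1), Add(3, 17)), Add(249, 0)) = Mul(Mul(Pow(22, -1), 20), 249) = Mul(Mul(Rational(1, 22), 20), 249) = Mul(Rational(10, 11), 249) = Rational(2490, 11)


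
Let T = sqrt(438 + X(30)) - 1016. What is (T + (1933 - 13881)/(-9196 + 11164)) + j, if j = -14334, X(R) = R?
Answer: -7555187/492 + 6*sqrt(13) ≈ -15334.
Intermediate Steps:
T = -1016 + 6*sqrt(13) (T = sqrt(438 + 30) - 1016 = sqrt(468) - 1016 = 6*sqrt(13) - 1016 = -1016 + 6*sqrt(13) ≈ -994.37)
(T + (1933 - 13881)/(-9196 + 11164)) + j = ((-1016 + 6*sqrt(13)) + (1933 - 13881)/(-9196 + 11164)) - 14334 = ((-1016 + 6*sqrt(13)) - 11948/1968) - 14334 = ((-1016 + 6*sqrt(13)) - 11948*1/1968) - 14334 = ((-1016 + 6*sqrt(13)) - 2987/492) - 14334 = (-502859/492 + 6*sqrt(13)) - 14334 = -7555187/492 + 6*sqrt(13)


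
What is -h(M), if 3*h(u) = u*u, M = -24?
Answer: -192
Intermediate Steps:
h(u) = u²/3 (h(u) = (u*u)/3 = u²/3)
-h(M) = -(-24)²/3 = -576/3 = -1*192 = -192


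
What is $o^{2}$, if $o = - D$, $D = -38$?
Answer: $1444$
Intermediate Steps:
$o = 38$ ($o = \left(-1\right) \left(-38\right) = 38$)
$o^{2} = 38^{2} = 1444$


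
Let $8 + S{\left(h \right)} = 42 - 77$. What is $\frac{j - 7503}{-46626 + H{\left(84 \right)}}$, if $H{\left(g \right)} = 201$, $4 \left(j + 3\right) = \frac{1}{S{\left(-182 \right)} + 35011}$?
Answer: $\frac{1049879231}{6493557600} \approx 0.16168$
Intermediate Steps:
$S{\left(h \right)} = -43$ ($S{\left(h \right)} = -8 + \left(42 - 77\right) = -8 - 35 = -43$)
$j = - \frac{419615}{139872}$ ($j = -3 + \frac{1}{4 \left(-43 + 35011\right)} = -3 + \frac{1}{4 \cdot 34968} = -3 + \frac{1}{4} \cdot \frac{1}{34968} = -3 + \frac{1}{139872} = - \frac{419615}{139872} \approx -3.0$)
$\frac{j - 7503}{-46626 + H{\left(84 \right)}} = \frac{- \frac{419615}{139872} - 7503}{-46626 + 201} = - \frac{1049879231}{139872 \left(-46425\right)} = \left(- \frac{1049879231}{139872}\right) \left(- \frac{1}{46425}\right) = \frac{1049879231}{6493557600}$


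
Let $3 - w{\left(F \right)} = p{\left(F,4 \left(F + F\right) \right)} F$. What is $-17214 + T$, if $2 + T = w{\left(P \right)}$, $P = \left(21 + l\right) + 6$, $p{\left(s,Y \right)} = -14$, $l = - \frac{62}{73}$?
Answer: $- \frac{1229823}{73} \approx -16847.0$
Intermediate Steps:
$l = - \frac{62}{73}$ ($l = \left(-62\right) \frac{1}{73} = - \frac{62}{73} \approx -0.84931$)
$P = \frac{1909}{73}$ ($P = \left(21 - \frac{62}{73}\right) + 6 = \frac{1471}{73} + 6 = \frac{1909}{73} \approx 26.151$)
$w{\left(F \right)} = 3 + 14 F$ ($w{\left(F \right)} = 3 - - 14 F = 3 + 14 F$)
$T = \frac{26799}{73}$ ($T = -2 + \left(3 + 14 \cdot \frac{1909}{73}\right) = -2 + \left(3 + \frac{26726}{73}\right) = -2 + \frac{26945}{73} = \frac{26799}{73} \approx 367.11$)
$-17214 + T = -17214 + \frac{26799}{73} = - \frac{1229823}{73}$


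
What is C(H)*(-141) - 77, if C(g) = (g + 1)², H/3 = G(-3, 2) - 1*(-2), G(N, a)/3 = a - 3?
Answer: -641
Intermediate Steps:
G(N, a) = -9 + 3*a (G(N, a) = 3*(a - 3) = 3*(-3 + a) = -9 + 3*a)
H = -3 (H = 3*((-9 + 3*2) - 1*(-2)) = 3*((-9 + 6) + 2) = 3*(-3 + 2) = 3*(-1) = -3)
C(g) = (1 + g)²
C(H)*(-141) - 77 = (1 - 3)²*(-141) - 77 = (-2)²*(-141) - 77 = 4*(-141) - 77 = -564 - 77 = -641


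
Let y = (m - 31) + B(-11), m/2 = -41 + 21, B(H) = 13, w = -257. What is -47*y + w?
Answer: 2469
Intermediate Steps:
m = -40 (m = 2*(-41 + 21) = 2*(-20) = -40)
y = -58 (y = (-40 - 31) + 13 = -71 + 13 = -58)
-47*y + w = -47*(-58) - 257 = 2726 - 257 = 2469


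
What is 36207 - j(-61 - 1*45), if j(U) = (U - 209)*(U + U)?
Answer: -30573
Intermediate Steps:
j(U) = 2*U*(-209 + U) (j(U) = (-209 + U)*(2*U) = 2*U*(-209 + U))
36207 - j(-61 - 1*45) = 36207 - 2*(-61 - 1*45)*(-209 + (-61 - 1*45)) = 36207 - 2*(-61 - 45)*(-209 + (-61 - 45)) = 36207 - 2*(-106)*(-209 - 106) = 36207 - 2*(-106)*(-315) = 36207 - 1*66780 = 36207 - 66780 = -30573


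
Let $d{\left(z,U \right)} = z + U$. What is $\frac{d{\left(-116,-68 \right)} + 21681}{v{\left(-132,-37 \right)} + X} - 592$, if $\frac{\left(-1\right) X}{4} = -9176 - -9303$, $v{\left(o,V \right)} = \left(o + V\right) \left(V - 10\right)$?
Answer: $- \frac{4380023}{7435} \approx -589.11$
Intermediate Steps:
$v{\left(o,V \right)} = \left(-10 + V\right) \left(V + o\right)$ ($v{\left(o,V \right)} = \left(V + o\right) \left(-10 + V\right) = \left(-10 + V\right) \left(V + o\right)$)
$d{\left(z,U \right)} = U + z$
$X = -508$ ($X = - 4 \left(-9176 - -9303\right) = - 4 \left(-9176 + 9303\right) = \left(-4\right) 127 = -508$)
$\frac{d{\left(-116,-68 \right)} + 21681}{v{\left(-132,-37 \right)} + X} - 592 = \frac{\left(-68 - 116\right) + 21681}{\left(\left(-37\right)^{2} - -370 - -1320 - -4884\right) - 508} - 592 = \frac{-184 + 21681}{\left(1369 + 370 + 1320 + 4884\right) - 508} - 592 = \frac{21497}{7943 - 508} - 592 = \frac{21497}{7435} - 592 = - \frac{4380023}{7435}$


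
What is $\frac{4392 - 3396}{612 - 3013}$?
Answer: $- \frac{996}{2401} \approx -0.41483$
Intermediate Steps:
$\frac{4392 - 3396}{612 - 3013} = \frac{996}{612 - 3013} = \frac{996}{-2401} = 996 \left(- \frac{1}{2401}\right) = - \frac{996}{2401}$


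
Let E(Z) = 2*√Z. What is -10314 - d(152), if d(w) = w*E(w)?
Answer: -10314 - 608*√38 ≈ -14062.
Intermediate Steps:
d(w) = 2*w^(3/2) (d(w) = w*(2*√w) = 2*w^(3/2))
-10314 - d(152) = -10314 - 2*152^(3/2) = -10314 - 2*304*√38 = -10314 - 608*√38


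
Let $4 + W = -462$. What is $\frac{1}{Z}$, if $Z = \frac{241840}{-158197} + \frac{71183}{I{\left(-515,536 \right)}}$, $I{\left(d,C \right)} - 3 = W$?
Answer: $- \frac{73245211}{11372908971} \approx -0.0064403$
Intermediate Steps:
$W = -466$ ($W = -4 - 462 = -466$)
$I{\left(d,C \right)} = -463$ ($I{\left(d,C \right)} = 3 - 466 = -463$)
$Z = - \frac{11372908971}{73245211}$ ($Z = \frac{241840}{-158197} + \frac{71183}{-463} = 241840 \left(- \frac{1}{158197}\right) + 71183 \left(- \frac{1}{463}\right) = - \frac{241840}{158197} - \frac{71183}{463} = - \frac{11372908971}{73245211} \approx -155.27$)
$\frac{1}{Z} = \frac{1}{- \frac{11372908971}{73245211}} = - \frac{73245211}{11372908971}$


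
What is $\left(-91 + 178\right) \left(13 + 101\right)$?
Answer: $9918$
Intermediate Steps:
$\left(-91 + 178\right) \left(13 + 101\right) = 87 \cdot 114 = 9918$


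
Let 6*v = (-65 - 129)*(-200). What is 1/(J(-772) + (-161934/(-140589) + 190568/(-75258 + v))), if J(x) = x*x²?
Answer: -690807483/317840280882073754 ≈ -2.1734e-9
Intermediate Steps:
v = 19400/3 (v = ((-65 - 129)*(-200))/6 = (-194*(-200))/6 = (⅙)*38800 = 19400/3 ≈ 6466.7)
J(x) = x³
1/(J(-772) + (-161934/(-140589) + 190568/(-75258 + v))) = 1/((-772)³ + (-161934/(-140589) + 190568/(-75258 + 19400/3))) = 1/(-460099648 + (-161934*(-1/140589) + 190568/(-206374/3))) = 1/(-460099648 + (53978/46863 + 190568*(-3/206374))) = 1/(-460099648 + (53978/46863 - 40836/14741)) = 1/(-460099648 - 1118007770/690807483) = 1/(-317840280882073754/690807483) = -690807483/317840280882073754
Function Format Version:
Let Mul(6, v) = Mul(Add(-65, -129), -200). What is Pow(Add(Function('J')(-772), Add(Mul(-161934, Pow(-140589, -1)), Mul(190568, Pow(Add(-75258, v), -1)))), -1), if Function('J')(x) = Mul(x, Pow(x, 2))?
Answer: Rational(-690807483, 317840280882073754) ≈ -2.1734e-9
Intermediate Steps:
v = Rational(19400, 3) (v = Mul(Rational(1, 6), Mul(Add(-65, -129), -200)) = Mul(Rational(1, 6), Mul(-194, -200)) = Mul(Rational(1, 6), 38800) = Rational(19400, 3) ≈ 6466.7)
Function('J')(x) = Pow(x, 3)
Pow(Add(Function('J')(-772), Add(Mul(-161934, Pow(-140589, -1)), Mul(190568, Pow(Add(-75258, v), -1)))), -1) = Pow(Add(Pow(-772, 3), Add(Mul(-161934, Pow(-140589, -1)), Mul(190568, Pow(Add(-75258, Rational(19400, 3)), -1)))), -1) = Pow(Add(-460099648, Add(Mul(-161934, Rational(-1, 140589)), Mul(190568, Pow(Rational(-206374, 3), -1)))), -1) = Pow(Add(-460099648, Add(Rational(53978, 46863), Mul(190568, Rational(-3, 206374)))), -1) = Pow(Add(-460099648, Add(Rational(53978, 46863), Rational(-40836, 14741))), -1) = Pow(Add(-460099648, Rational(-1118007770, 690807483)), -1) = Pow(Rational(-317840280882073754, 690807483), -1) = Rational(-690807483, 317840280882073754)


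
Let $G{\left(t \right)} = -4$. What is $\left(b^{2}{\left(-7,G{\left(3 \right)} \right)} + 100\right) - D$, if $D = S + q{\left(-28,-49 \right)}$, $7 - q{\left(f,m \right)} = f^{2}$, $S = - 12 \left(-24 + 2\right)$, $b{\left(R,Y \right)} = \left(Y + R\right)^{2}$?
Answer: $15254$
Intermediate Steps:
$b{\left(R,Y \right)} = \left(R + Y\right)^{2}$
$S = 264$ ($S = \left(-12\right) \left(-22\right) = 264$)
$q{\left(f,m \right)} = 7 - f^{2}$
$D = -513$ ($D = 264 + \left(7 - \left(-28\right)^{2}\right) = 264 + \left(7 - 784\right) = 264 - 777 = -513$)
$\left(b^{2}{\left(-7,G{\left(3 \right)} \right)} + 100\right) - D = \left(\left(\left(-7 - 4\right)^{2}\right)^{2} + 100\right) - -513 = \left(\left(\left(-11\right)^{2}\right)^{2} + 100\right) + 513 = \left(121^{2} + 100\right) + 513 = \left(14641 + 100\right) + 513 = 14741 + 513 = 15254$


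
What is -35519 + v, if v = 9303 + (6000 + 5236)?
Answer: -14980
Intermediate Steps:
v = 20539 (v = 9303 + 11236 = 20539)
-35519 + v = -35519 + 20539 = -14980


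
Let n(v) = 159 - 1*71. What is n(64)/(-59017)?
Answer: -88/59017 ≈ -0.0014911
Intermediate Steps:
n(v) = 88 (n(v) = 159 - 71 = 88)
n(64)/(-59017) = 88/(-59017) = 88*(-1/59017) = -88/59017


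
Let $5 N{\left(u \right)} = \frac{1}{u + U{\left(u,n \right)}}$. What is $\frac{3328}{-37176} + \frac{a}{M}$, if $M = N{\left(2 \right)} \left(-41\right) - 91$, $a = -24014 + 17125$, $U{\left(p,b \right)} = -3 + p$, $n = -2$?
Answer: $\frac{159859579}{2304912} \approx 69.356$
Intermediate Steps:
$a = -6889$
$N{\left(u \right)} = \frac{1}{5 \left(-3 + 2 u\right)}$ ($N{\left(u \right)} = \frac{1}{5 \left(u + \left(-3 + u\right)\right)} = \frac{1}{5 \left(-3 + 2 u\right)}$)
$M = - \frac{496}{5}$ ($M = \frac{1}{5 \left(-3 + 2 \cdot 2\right)} \left(-41\right) - 91 = \frac{1}{5 \left(-3 + 4\right)} \left(-41\right) - 91 = \frac{1}{5 \cdot 1} \left(-41\right) - 91 = \frac{1}{5} \cdot 1 \left(-41\right) - 91 = \frac{1}{5} \left(-41\right) - 91 = - \frac{41}{5} - 91 = - \frac{496}{5} \approx -99.2$)
$\frac{3328}{-37176} + \frac{a}{M} = \frac{3328}{-37176} - \frac{6889}{- \frac{496}{5}} = 3328 \left(- \frac{1}{37176}\right) - - \frac{34445}{496} = - \frac{416}{4647} + \frac{34445}{496} = \frac{159859579}{2304912}$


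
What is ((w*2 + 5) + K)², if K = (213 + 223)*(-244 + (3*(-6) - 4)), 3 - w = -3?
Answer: 13446489681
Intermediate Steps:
w = 6 (w = 3 - 1*(-3) = 3 + 3 = 6)
K = -115976 (K = 436*(-244 + (-18 - 4)) = 436*(-244 - 22) = 436*(-266) = -115976)
((w*2 + 5) + K)² = ((6*2 + 5) - 115976)² = ((12 + 5) - 115976)² = (17 - 115976)² = (-115959)² = 13446489681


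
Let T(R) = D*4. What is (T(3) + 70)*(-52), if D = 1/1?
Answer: -3848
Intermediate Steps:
D = 1
T(R) = 4 (T(R) = 1*4 = 4)
(T(3) + 70)*(-52) = (4 + 70)*(-52) = 74*(-52) = -3848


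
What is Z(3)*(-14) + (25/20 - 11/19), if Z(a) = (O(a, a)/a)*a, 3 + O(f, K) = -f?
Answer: 6435/76 ≈ 84.671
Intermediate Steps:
O(f, K) = -3 - f
Z(a) = -3 - a (Z(a) = ((-3 - a)/a)*a = -3 - a)
Z(3)*(-14) + (25/20 - 11/19) = (-3 - 1*3)*(-14) + (25/20 - 11/19) = (-3 - 3)*(-14) + (25*(1/20) - 11*1/19) = -6*(-14) + (5/4 - 11/19) = 84 + 51/76 = 6435/76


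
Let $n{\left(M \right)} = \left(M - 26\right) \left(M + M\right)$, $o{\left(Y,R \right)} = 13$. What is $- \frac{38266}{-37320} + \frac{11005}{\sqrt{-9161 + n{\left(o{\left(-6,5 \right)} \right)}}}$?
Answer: $\frac{19133}{18660} - \frac{11005 i \sqrt{9499}}{9499} \approx 1.0253 - 112.91 i$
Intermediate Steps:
$n{\left(M \right)} = 2 M \left(-26 + M\right)$ ($n{\left(M \right)} = \left(-26 + M\right) 2 M = 2 M \left(-26 + M\right)$)
$- \frac{38266}{-37320} + \frac{11005}{\sqrt{-9161 + n{\left(o{\left(-6,5 \right)} \right)}}} = - \frac{38266}{-37320} + \frac{11005}{\sqrt{-9161 + 2 \cdot 13 \left(-26 + 13\right)}} = \left(-38266\right) \left(- \frac{1}{37320}\right) + \frac{11005}{\sqrt{-9161 + 2 \cdot 13 \left(-13\right)}} = \frac{19133}{18660} + \frac{11005}{\sqrt{-9161 - 338}} = \frac{19133}{18660} + \frac{11005}{\sqrt{-9499}} = \frac{19133}{18660} + \frac{11005}{i \sqrt{9499}} = \frac{19133}{18660} + 11005 \left(- \frac{i \sqrt{9499}}{9499}\right) = \frac{19133}{18660} - \frac{11005 i \sqrt{9499}}{9499}$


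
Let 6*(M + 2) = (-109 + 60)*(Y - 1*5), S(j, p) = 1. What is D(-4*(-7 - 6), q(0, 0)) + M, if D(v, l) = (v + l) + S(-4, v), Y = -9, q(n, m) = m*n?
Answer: 496/3 ≈ 165.33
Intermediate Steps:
D(v, l) = 1 + l + v (D(v, l) = (v + l) + 1 = (l + v) + 1 = 1 + l + v)
M = 337/3 (M = -2 + ((-109 + 60)*(-9 - 1*5))/6 = -2 + (-49*(-9 - 5))/6 = -2 + (-49*(-14))/6 = -2 + (1/6)*686 = -2 + 343/3 = 337/3 ≈ 112.33)
D(-4*(-7 - 6), q(0, 0)) + M = (1 + 0*0 - 4*(-7 - 6)) + 337/3 = (1 + 0 - 4*(-13)) + 337/3 = (1 + 0 + 52) + 337/3 = 53 + 337/3 = 496/3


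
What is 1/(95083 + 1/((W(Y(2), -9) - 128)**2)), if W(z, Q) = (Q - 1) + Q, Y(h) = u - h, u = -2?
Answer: 21609/2054648548 ≈ 1.0517e-5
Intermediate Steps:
Y(h) = -2 - h
W(z, Q) = -1 + 2*Q (W(z, Q) = (-1 + Q) + Q = -1 + 2*Q)
1/(95083 + 1/((W(Y(2), -9) - 128)**2)) = 1/(95083 + 1/(((-1 + 2*(-9)) - 128)**2)) = 1/(95083 + 1/(((-1 - 18) - 128)**2)) = 1/(95083 + 1/((-19 - 128)**2)) = 1/(95083 + 1/((-147)**2)) = 1/(95083 + 1/21609) = 1/(2054648548/21609) = 21609/2054648548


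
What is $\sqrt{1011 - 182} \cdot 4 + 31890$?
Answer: $31890 + 4 \sqrt{829} \approx 32005.0$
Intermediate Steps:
$\sqrt{1011 - 182} \cdot 4 + 31890 = \sqrt{829} \cdot 4 + 31890 = 4 \sqrt{829} + 31890 = 31890 + 4 \sqrt{829}$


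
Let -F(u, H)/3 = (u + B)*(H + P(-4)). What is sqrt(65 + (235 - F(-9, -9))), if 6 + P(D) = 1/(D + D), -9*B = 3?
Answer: sqrt(2894)/2 ≈ 26.898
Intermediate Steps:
B = -1/3 (B = -1/9*3 = -1/3 ≈ -0.33333)
P(D) = -6 + 1/(2*D) (P(D) = -6 + 1/(D + D) = -6 + 1/(2*D))
F(u, H) = -3*(-49/8 + H)*(-1/3 + u) (F(u, H) = -3*(u - 1/3)*(H + (-6 + (1/2)/(-4))) = -3*(-1/3 + u)*(H + (-6 + (1/2)*(-1/4))) = -3*(-1/3 + u)*(H + (-6 - 1/8)) = -3*(-1/3 + u)*(H - 49/8) = -3*(-1/3 + u)*(-49/8 + H) = -3*(-49/8 + H)*(-1/3 + u))
sqrt(65 + (235 - F(-9, -9))) = sqrt(65 + (235 - (-49/8 - 9 + (147/8)*(-9) - 3*(-9)*(-9)))) = sqrt(65 + (235 - (-49/8 - 9 - 1323/8 - 243))) = sqrt(65 + (235 - 1*(-847/2))) = sqrt(65 + (235 + 847/2)) = sqrt(65 + 1317/2) = sqrt(1447/2) = sqrt(2894)/2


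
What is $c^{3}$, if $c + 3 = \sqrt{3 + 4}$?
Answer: $-90 + 34 \sqrt{7} \approx -0.044455$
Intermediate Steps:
$c = -3 + \sqrt{7}$ ($c = -3 + \sqrt{3 + 4} = -3 + \sqrt{7} \approx -0.35425$)
$c^{3} = \left(-3 + \sqrt{7}\right)^{3}$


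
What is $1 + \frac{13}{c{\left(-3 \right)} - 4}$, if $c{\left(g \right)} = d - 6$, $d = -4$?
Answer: $\frac{1}{14} \approx 0.071429$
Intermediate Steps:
$c{\left(g \right)} = -10$ ($c{\left(g \right)} = -4 - 6 = -10$)
$1 + \frac{13}{c{\left(-3 \right)} - 4} = 1 + \frac{13}{-10 - 4} = 1 + \frac{13}{-14} = 1 + 13 \left(- \frac{1}{14}\right) = 1 - \frac{13}{14} = \frac{1}{14}$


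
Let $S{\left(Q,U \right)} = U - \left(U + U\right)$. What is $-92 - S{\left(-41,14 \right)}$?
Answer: $-78$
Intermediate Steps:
$S{\left(Q,U \right)} = - U$ ($S{\left(Q,U \right)} = U - 2 U = - U$)
$-92 - S{\left(-41,14 \right)} = -92 - \left(-1\right) 14 = -92 - -14 = -92 + 14 = -78$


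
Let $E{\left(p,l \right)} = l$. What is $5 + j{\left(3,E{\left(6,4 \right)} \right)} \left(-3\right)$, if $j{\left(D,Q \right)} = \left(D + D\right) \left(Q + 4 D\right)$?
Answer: $-283$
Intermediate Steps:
$j{\left(D,Q \right)} = 2 D \left(Q + 4 D\right)$
$5 + j{\left(3,E{\left(6,4 \right)} \right)} \left(-3\right) = 5 + 2 \cdot 3 \left(4 + 4 \cdot 3\right) \left(-3\right) = 5 + 2 \cdot 3 \left(4 + 12\right) \left(-3\right) = 5 + 2 \cdot 3 \cdot 16 \left(-3\right) = 5 + 96 \left(-3\right) = 5 - 288 = -283$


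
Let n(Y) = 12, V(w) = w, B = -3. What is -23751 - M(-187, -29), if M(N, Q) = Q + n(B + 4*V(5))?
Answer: -23734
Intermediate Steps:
M(N, Q) = 12 + Q (M(N, Q) = Q + 12 = 12 + Q)
-23751 - M(-187, -29) = -23751 - (12 - 29) = -23751 - 1*(-17) = -23751 + 17 = -23734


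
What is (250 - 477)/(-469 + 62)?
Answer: 227/407 ≈ 0.55774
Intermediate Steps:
(250 - 477)/(-469 + 62) = -227/(-407) = -227*(-1/407) = 227/407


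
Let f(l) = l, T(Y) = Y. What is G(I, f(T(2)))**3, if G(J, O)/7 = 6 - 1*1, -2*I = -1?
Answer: 42875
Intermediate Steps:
I = 1/2 (I = -1/2*(-1) = 1/2 ≈ 0.50000)
G(J, O) = 35 (G(J, O) = 7*(6 - 1*1) = 7*(6 - 1) = 7*5 = 35)
G(I, f(T(2)))**3 = 35**3 = 42875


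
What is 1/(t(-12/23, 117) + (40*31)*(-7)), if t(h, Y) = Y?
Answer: -1/8563 ≈ -0.00011678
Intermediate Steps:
1/(t(-12/23, 117) + (40*31)*(-7)) = 1/(117 + (40*31)*(-7)) = 1/(117 + 1240*(-7)) = 1/(117 - 8680) = 1/(-8563) = -1/8563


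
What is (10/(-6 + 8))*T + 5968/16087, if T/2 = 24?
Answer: 3866848/16087 ≈ 240.37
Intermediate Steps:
T = 48 (T = 2*24 = 48)
(10/(-6 + 8))*T + 5968/16087 = (10/(-6 + 8))*48 + 5968/16087 = (10/2)*48 + 5968*(1/16087) = ((½)*10)*48 + 5968/16087 = 5*48 + 5968/16087 = 240 + 5968/16087 = 3866848/16087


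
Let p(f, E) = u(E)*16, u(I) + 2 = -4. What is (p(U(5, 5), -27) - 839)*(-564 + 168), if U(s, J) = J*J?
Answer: 370260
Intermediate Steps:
u(I) = -6 (u(I) = -2 - 4 = -6)
U(s, J) = J²
p(f, E) = -96 (p(f, E) = -6*16 = -96)
(p(U(5, 5), -27) - 839)*(-564 + 168) = (-96 - 839)*(-564 + 168) = -935*(-396) = 370260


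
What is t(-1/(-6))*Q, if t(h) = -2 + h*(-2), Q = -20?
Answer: 140/3 ≈ 46.667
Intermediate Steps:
t(h) = -2 - 2*h
t(-1/(-6))*Q = (-2 - (-2)/(-6))*(-20) = (-2 - (-2)*(-1)/6)*(-20) = (-2 - 2*⅙)*(-20) = (-2 - ⅓)*(-20) = -7/3*(-20) = 140/3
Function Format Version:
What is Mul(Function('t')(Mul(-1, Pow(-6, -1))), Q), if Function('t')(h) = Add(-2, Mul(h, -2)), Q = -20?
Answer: Rational(140, 3) ≈ 46.667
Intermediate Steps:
Function('t')(h) = Add(-2, Mul(-2, h))
Mul(Function('t')(Mul(-1, Pow(-6, -1))), Q) = Mul(Add(-2, Mul(-2, Mul(-1, Pow(-6, -1)))), -20) = Mul(Add(-2, Mul(-2, Mul(-1, Rational(-1, 6)))), -20) = Mul(Add(-2, Mul(-2, Rational(1, 6))), -20) = Mul(Add(-2, Rational(-1, 3)), -20) = Mul(Rational(-7, 3), -20) = Rational(140, 3)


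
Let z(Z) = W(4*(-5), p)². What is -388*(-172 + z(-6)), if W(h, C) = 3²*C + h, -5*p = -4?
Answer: 79152/25 ≈ 3166.1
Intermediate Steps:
p = ⅘ (p = -⅕*(-4) = ⅘ ≈ 0.80000)
W(h, C) = h + 9*C (W(h, C) = 9*C + h = h + 9*C)
z(Z) = 4096/25 (z(Z) = (4*(-5) + 9*(⅘))² = (-20 + 36/5)² = (-64/5)² = 4096/25)
-388*(-172 + z(-6)) = -388*(-172 + 4096/25) = -388*(-204/25) = 79152/25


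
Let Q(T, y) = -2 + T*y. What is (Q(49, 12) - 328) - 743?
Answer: -485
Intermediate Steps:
(Q(49, 12) - 328) - 743 = ((-2 + 49*12) - 328) - 743 = ((-2 + 588) - 328) - 743 = (586 - 328) - 743 = 258 - 743 = -485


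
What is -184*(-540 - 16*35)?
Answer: 202400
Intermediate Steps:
-184*(-540 - 16*35) = -184*(-540 - 560) = -184*(-1100) = 202400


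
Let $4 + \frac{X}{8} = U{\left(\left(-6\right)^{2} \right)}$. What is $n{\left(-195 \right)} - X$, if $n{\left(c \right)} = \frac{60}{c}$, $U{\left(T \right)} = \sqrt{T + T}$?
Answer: $\frac{412}{13} - 48 \sqrt{2} \approx -36.19$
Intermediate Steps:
$U{\left(T \right)} = \sqrt{2} \sqrt{T}$ ($U{\left(T \right)} = \sqrt{2 T} = \sqrt{2} \sqrt{T}$)
$X = -32 + 48 \sqrt{2}$ ($X = -32 + 8 \sqrt{2} \sqrt{\left(-6\right)^{2}} = -32 + 8 \sqrt{2} \sqrt{36} = -32 + 8 \sqrt{2} \cdot 6 = -32 + 8 \cdot 6 \sqrt{2} = -32 + 48 \sqrt{2} \approx 35.882$)
$n{\left(-195 \right)} - X = \frac{60}{-195} - \left(-32 + 48 \sqrt{2}\right) = 60 \left(- \frac{1}{195}\right) + \left(32 - 48 \sqrt{2}\right) = - \frac{4}{13} + \left(32 - 48 \sqrt{2}\right) = \frac{412}{13} - 48 \sqrt{2}$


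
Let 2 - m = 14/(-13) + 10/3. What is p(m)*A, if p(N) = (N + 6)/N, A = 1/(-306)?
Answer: 56/765 ≈ 0.073203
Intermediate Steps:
A = -1/306 ≈ -0.0032680
m = -10/39 (m = 2 - (14/(-13) + 10/3) = 2 - (14*(-1/13) + 10*(⅓)) = 2 - (-14/13 + 10/3) = 2 - 1*88/39 = 2 - 88/39 = -10/39 ≈ -0.25641)
p(N) = (6 + N)/N
p(m)*A = ((6 - 10/39)/(-10/39))*(-1/306) = -39/10*224/39*(-1/306) = -112/5*(-1/306) = 56/765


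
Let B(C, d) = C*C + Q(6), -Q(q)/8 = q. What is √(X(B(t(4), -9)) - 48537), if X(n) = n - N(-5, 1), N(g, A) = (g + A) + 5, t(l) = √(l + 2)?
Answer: 2*I*√12145 ≈ 220.41*I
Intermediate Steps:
t(l) = √(2 + l)
Q(q) = -8*q
N(g, A) = 5 + A + g (N(g, A) = (A + g) + 5 = 5 + A + g)
B(C, d) = -48 + C² (B(C, d) = C*C - 8*6 = C² - 48 = -48 + C²)
X(n) = -1 + n (X(n) = n - (5 + 1 - 5) = n - 1*1 = n - 1 = -1 + n)
√(X(B(t(4), -9)) - 48537) = √((-1 + (-48 + (√(2 + 4))²)) - 48537) = √((-1 + (-48 + (√6)²)) - 48537) = √((-1 + (-48 + 6)) - 48537) = √((-1 - 42) - 48537) = √(-43 - 48537) = √(-48580) = 2*I*√12145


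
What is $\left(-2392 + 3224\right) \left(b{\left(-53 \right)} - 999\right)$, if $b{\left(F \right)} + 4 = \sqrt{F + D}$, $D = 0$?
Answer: $-834496 + 832 i \sqrt{53} \approx -8.345 \cdot 10^{5} + 6057.1 i$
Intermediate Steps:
$b{\left(F \right)} = -4 + \sqrt{F}$ ($b{\left(F \right)} = -4 + \sqrt{F + 0} = -4 + \sqrt{F}$)
$\left(-2392 + 3224\right) \left(b{\left(-53 \right)} - 999\right) = \left(-2392 + 3224\right) \left(\left(-4 + \sqrt{-53}\right) - 999\right) = 832 \left(\left(-4 + i \sqrt{53}\right) - 999\right) = 832 \left(-1003 + i \sqrt{53}\right) = -834496 + 832 i \sqrt{53}$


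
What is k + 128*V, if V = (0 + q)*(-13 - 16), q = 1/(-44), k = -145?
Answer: -667/11 ≈ -60.636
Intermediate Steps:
q = -1/44 ≈ -0.022727
V = 29/44 (V = (0 - 1/44)*(-13 - 16) = -1/44*(-29) = 29/44 ≈ 0.65909)
k + 128*V = -145 + 128*(29/44) = -145 + 928/11 = -667/11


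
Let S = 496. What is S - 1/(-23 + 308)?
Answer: 141359/285 ≈ 496.00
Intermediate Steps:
S - 1/(-23 + 308) = 496 - 1/(-23 + 308) = 496 - 1/285 = 141359/285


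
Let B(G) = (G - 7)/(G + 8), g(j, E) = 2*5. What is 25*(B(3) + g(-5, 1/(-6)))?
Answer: 2650/11 ≈ 240.91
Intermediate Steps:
g(j, E) = 10
B(G) = (-7 + G)/(8 + G)
25*(B(3) + g(-5, 1/(-6))) = 25*((-7 + 3)/(8 + 3) + 10) = 25*(-4/11 + 10) = 25*(106/11) = 2650/11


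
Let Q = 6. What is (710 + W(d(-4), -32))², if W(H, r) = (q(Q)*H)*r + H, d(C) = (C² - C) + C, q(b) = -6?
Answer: 14424804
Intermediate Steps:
d(C) = C²
W(H, r) = H - 6*H*r (W(H, r) = (-6*H)*r + H = -6*H*r + H = H - 6*H*r)
(710 + W(d(-4), -32))² = (710 + (-4)²*(1 - 6*(-32)))² = (710 + 16*(1 + 192))² = (710 + 16*193)² = (710 + 3088)² = 3798² = 14424804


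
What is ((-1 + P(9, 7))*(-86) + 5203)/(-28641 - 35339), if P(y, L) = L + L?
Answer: -817/12796 ≈ -0.063848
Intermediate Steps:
P(y, L) = 2*L
((-1 + P(9, 7))*(-86) + 5203)/(-28641 - 35339) = ((-1 + 2*7)*(-86) + 5203)/(-28641 - 35339) = ((-1 + 14)*(-86) + 5203)/(-63980) = (13*(-86) + 5203)*(-1/63980) = (-1118 + 5203)*(-1/63980) = 4085*(-1/63980) = -817/12796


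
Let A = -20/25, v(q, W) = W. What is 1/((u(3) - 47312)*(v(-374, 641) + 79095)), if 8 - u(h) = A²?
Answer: -25/94297069376 ≈ -2.6512e-10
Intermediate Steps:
A = -⅘ (A = -20*1/25 = -⅘ ≈ -0.80000)
u(h) = 184/25 (u(h) = 8 - (-⅘)² = 8 - 1*16/25 = 8 - 16/25 = 184/25)
1/((u(3) - 47312)*(v(-374, 641) + 79095)) = 1/((184/25 - 47312)*(641 + 79095)) = 1/(-1182616/25*79736) = 1/(-94297069376/25) = -25/94297069376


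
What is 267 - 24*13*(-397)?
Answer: 124131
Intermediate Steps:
267 - 24*13*(-397) = 267 - 312*(-397) = 267 + 123864 = 124131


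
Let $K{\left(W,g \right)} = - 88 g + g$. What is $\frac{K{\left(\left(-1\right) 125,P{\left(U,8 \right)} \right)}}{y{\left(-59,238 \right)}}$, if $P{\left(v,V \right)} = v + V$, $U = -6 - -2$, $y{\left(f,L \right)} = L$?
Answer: $- \frac{174}{119} \approx -1.4622$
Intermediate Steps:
$U = -4$ ($U = -6 + 2 = -4$)
$P{\left(v,V \right)} = V + v$
$K{\left(W,g \right)} = - 87 g$
$\frac{K{\left(\left(-1\right) 125,P{\left(U,8 \right)} \right)}}{y{\left(-59,238 \right)}} = \frac{\left(-87\right) \left(8 - 4\right)}{238} = \left(-87\right) 4 \cdot \frac{1}{238} = \left(-348\right) \frac{1}{238} = - \frac{174}{119}$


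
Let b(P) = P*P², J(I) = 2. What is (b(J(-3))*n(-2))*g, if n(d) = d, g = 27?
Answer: -432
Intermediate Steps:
b(P) = P³
(b(J(-3))*n(-2))*g = (2³*(-2))*27 = (8*(-2))*27 = -16*27 = -432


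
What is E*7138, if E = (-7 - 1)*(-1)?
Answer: 57104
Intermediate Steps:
E = 8 (E = -8*(-1) = 8)
E*7138 = 8*7138 = 57104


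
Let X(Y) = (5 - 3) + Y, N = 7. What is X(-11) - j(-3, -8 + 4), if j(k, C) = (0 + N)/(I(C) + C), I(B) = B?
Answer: -65/8 ≈ -8.1250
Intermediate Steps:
X(Y) = 2 + Y
j(k, C) = 7/(2*C) (j(k, C) = (0 + 7)/(C + C) = 7/((2*C)) = 7*(1/(2*C)) = 7/(2*C))
X(-11) - j(-3, -8 + 4) = (2 - 11) - 7/(2*(-8 + 4)) = -9 - 7/(2*(-4)) = -9 - 7*(-1)/(2*4) = -9 - 1*(-7/8) = -9 + 7/8 = -65/8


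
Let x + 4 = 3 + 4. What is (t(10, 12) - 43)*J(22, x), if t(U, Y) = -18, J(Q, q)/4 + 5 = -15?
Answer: 4880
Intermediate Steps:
x = 3 (x = -4 + (3 + 4) = -4 + 7 = 3)
J(Q, q) = -80 (J(Q, q) = -20 + 4*(-15) = -20 - 60 = -80)
(t(10, 12) - 43)*J(22, x) = (-18 - 43)*(-80) = -61*(-80) = 4880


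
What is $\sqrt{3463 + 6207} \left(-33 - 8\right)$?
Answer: $- 41 \sqrt{9670} \approx -4031.8$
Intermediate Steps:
$\sqrt{3463 + 6207} \left(-33 - 8\right) = \sqrt{9670} \left(-33 - 8\right) = \sqrt{9670} \left(-41\right) = - 41 \sqrt{9670}$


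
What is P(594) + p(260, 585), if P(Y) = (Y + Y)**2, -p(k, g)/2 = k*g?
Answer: 1107144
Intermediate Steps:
p(k, g) = -2*g*k (p(k, g) = -2*k*g = -2*g*k)
P(Y) = 4*Y**2 (P(Y) = (2*Y)**2 = 4*Y**2)
P(594) + p(260, 585) = 4*594**2 - 2*585*260 = 4*352836 - 304200 = 1411344 - 304200 = 1107144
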